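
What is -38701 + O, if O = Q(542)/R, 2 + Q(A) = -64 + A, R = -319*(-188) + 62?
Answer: -1161687679/30017 ≈ -38701.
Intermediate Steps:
R = 60034 (R = 59972 + 62 = 60034)
Q(A) = -66 + A (Q(A) = -2 + (-64 + A) = -66 + A)
O = 238/30017 (O = (-66 + 542)/60034 = 476*(1/60034) = 238/30017 ≈ 0.0079288)
-38701 + O = -38701 + 238/30017 = -1161687679/30017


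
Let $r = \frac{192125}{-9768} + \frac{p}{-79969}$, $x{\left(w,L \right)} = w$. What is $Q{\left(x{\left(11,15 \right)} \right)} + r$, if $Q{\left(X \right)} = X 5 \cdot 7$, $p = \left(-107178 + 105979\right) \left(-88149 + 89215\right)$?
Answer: $\frac{297858587707}{781137192} \approx 381.31$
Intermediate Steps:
$p = -1278134$ ($p = \left(-1199\right) 1066 = -1278134$)
$Q{\left(X \right)} = 35 X$ ($Q{\left(X \right)} = 5 X 7 = 35 X$)
$r = - \frac{2879231213}{781137192}$ ($r = \frac{192125}{-9768} - \frac{1278134}{-79969} = 192125 \left(- \frac{1}{9768}\right) - - \frac{1278134}{79969} = - \frac{192125}{9768} + \frac{1278134}{79969} = - \frac{2879231213}{781137192} \approx -3.6859$)
$Q{\left(x{\left(11,15 \right)} \right)} + r = 35 \cdot 11 - \frac{2879231213}{781137192} = 385 - \frac{2879231213}{781137192} = \frac{297858587707}{781137192}$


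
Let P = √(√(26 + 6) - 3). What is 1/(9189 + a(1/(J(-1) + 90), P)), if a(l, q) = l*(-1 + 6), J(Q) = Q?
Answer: 89/817826 ≈ 0.00010883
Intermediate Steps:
P = √(-3 + 4*√2) (P = √(√32 - 3) = √(4*√2 - 3) = √(-3 + 4*√2) ≈ 1.6300)
a(l, q) = 5*l (a(l, q) = l*5 = 5*l)
1/(9189 + a(1/(J(-1) + 90), P)) = 1/(9189 + 5/(-1 + 90)) = 1/(9189 + 5/89) = 1/(817826/89) = 89/817826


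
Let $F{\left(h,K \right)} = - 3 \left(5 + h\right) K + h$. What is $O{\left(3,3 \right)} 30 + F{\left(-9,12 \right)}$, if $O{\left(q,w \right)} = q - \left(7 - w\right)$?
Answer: $105$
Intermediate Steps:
$O{\left(q,w \right)} = -7 + q + w$ ($O{\left(q,w \right)} = q + \left(-7 + w\right) = -7 + q + w$)
$F{\left(h,K \right)} = h + K \left(-15 - 3 h\right)$ ($F{\left(h,K \right)} = \left(-15 - 3 h\right) K + h = K \left(-15 - 3 h\right) + h = h + K \left(-15 - 3 h\right)$)
$O{\left(3,3 \right)} 30 + F{\left(-9,12 \right)} = \left(-7 + 3 + 3\right) 30 - \left(189 - 324\right) = \left(-1\right) 30 - -135 = -30 + 135 = 105$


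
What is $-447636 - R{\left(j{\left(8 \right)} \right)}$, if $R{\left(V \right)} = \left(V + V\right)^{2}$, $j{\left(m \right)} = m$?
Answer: $-447892$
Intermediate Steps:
$R{\left(V \right)} = 4 V^{2}$ ($R{\left(V \right)} = \left(2 V\right)^{2} = 4 V^{2}$)
$-447636 - R{\left(j{\left(8 \right)} \right)} = -447636 - 4 \cdot 8^{2} = -447636 - 4 \cdot 64 = -447636 - 256 = -447892$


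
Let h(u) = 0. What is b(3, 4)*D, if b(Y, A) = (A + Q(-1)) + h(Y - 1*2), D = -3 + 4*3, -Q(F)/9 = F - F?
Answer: 36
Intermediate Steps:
Q(F) = 0 (Q(F) = -9*(F - F) = -9*0 = 0)
D = 9 (D = -3 + 12 = 9)
b(Y, A) = A (b(Y, A) = (A + 0) + 0 = A + 0 = A)
b(3, 4)*D = 4*9 = 36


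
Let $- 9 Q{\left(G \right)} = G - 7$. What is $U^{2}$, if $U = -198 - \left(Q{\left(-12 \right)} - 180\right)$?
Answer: $\frac{32761}{81} \approx 404.46$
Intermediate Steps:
$Q{\left(G \right)} = \frac{7}{9} - \frac{G}{9}$ ($Q{\left(G \right)} = - \frac{G - 7}{9} = - \frac{-7 + G}{9} = \frac{7}{9} - \frac{G}{9}$)
$U = - \frac{181}{9}$ ($U = -198 - \left(\left(\frac{7}{9} - - \frac{4}{3}\right) - 180\right) = -198 - \left(\left(\frac{7}{9} + \frac{4}{3}\right) - 180\right) = -198 - \left(\frac{19}{9} - 180\right) = -198 - - \frac{1601}{9} = -198 + \frac{1601}{9} = - \frac{181}{9} \approx -20.111$)
$U^{2} = \left(- \frac{181}{9}\right)^{2} = \frac{32761}{81}$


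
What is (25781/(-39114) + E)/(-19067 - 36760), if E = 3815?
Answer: -149194129/2183617278 ≈ -0.068324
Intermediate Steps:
(25781/(-39114) + E)/(-19067 - 36760) = (25781/(-39114) + 3815)/(-19067 - 36760) = (25781*(-1/39114) + 3815)/(-55827) = (-25781/39114 + 3815)*(-1/55827) = (149194129/39114)*(-1/55827) = -149194129/2183617278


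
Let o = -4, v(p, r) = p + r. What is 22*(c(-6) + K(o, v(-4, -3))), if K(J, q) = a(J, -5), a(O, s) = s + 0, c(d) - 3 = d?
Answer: -176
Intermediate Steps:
c(d) = 3 + d
a(O, s) = s
K(J, q) = -5
22*(c(-6) + K(o, v(-4, -3))) = 22*((3 - 6) - 5) = 22*(-3 - 5) = 22*(-8) = -176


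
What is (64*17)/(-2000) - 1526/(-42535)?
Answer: -540326/1063375 ≈ -0.50812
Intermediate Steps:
(64*17)/(-2000) - 1526/(-42535) = 1088*(-1/2000) - 1526*(-1/42535) = -68/125 + 1526/42535 = -540326/1063375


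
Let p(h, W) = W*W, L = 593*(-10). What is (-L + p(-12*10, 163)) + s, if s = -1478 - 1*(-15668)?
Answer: 46689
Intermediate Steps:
L = -5930
p(h, W) = W**2
s = 14190 (s = -1478 + 15668 = 14190)
(-L + p(-12*10, 163)) + s = (-1*(-5930) + 163**2) + 14190 = (5930 + 26569) + 14190 = 32499 + 14190 = 46689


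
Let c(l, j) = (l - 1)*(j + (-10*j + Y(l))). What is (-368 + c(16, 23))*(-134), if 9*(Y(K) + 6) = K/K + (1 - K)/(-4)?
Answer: 2858287/6 ≈ 4.7638e+5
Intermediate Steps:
Y(K) = -71/12 + K/36 (Y(K) = -6 + (K/K + (1 - K)/(-4))/9 = -6 + (1 + (1 - K)*(-¼))/9 = -6 + (1 + (-¼ + K/4))/9 = -6 + (¾ + K/4)/9 = -6 + (1/12 + K/36) = -71/12 + K/36)
c(l, j) = (-1 + l)*(-71/12 - 9*j + l/36) (c(l, j) = (l - 1)*(j + (-10*j + (-71/12 + l/36))) = (-1 + l)*(j + (-71/12 - 10*j + l/36)) = (-1 + l)*(-71/12 - 9*j + l/36))
(-368 + c(16, 23))*(-134) = (-368 + (71/12 + 9*23 - 1/36*16 - 9*23*16 + (1/36)*16*(-213 + 16)))*(-134) = (-368 + (71/12 + 207 - 4/9 - 3312 + (1/36)*16*(-197)))*(-134) = (-368 + (71/12 + 207 - 4/9 - 3312 - 788/9))*(-134) = (-368 - 38245/12)*(-134) = -42661/12*(-134) = 2858287/6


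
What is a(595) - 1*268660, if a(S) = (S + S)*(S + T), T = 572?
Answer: 1120070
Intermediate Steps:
a(S) = 2*S*(572 + S) (a(S) = (S + S)*(S + 572) = (2*S)*(572 + S) = 2*S*(572 + S))
a(595) - 1*268660 = 2*595*(572 + 595) - 1*268660 = 2*595*1167 - 268660 = 1388730 - 268660 = 1120070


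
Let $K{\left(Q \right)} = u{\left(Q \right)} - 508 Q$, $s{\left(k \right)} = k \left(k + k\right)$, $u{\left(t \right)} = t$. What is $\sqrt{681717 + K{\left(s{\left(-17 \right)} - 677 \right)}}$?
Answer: $\sqrt{731910} \approx 855.52$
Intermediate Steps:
$s{\left(k \right)} = 2 k^{2}$ ($s{\left(k \right)} = k 2 k = 2 k^{2}$)
$K{\left(Q \right)} = - 507 Q$ ($K{\left(Q \right)} = Q - 508 Q = - 507 Q$)
$\sqrt{681717 + K{\left(s{\left(-17 \right)} - 677 \right)}} = \sqrt{681717 - 507 \left(2 \left(-17\right)^{2} - 677\right)} = \sqrt{681717 - 507 \left(2 \cdot 289 - 677\right)} = \sqrt{681717 - 507 \left(578 - 677\right)} = \sqrt{681717 - -50193} = \sqrt{681717 + 50193} = \sqrt{731910}$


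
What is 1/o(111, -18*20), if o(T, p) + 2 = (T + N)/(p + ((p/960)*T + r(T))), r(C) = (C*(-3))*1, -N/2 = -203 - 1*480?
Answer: -5877/23570 ≈ -0.24934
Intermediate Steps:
N = 1366 (N = -2*(-203 - 1*480) = -2*(-203 - 480) = -2*(-683) = 1366)
r(C) = -3*C (r(C) = -3*C*1 = -3*C)
o(T, p) = -2 + (1366 + T)/(p - 3*T + T*p/960) (o(T, p) = -2 + (T + 1366)/(p + ((p/960)*T - 3*T)) = -2 + (1366 + T)/(p + ((p*(1/960))*T - 3*T)) = -2 + (1366 + T)/(p + ((p/960)*T - 3*T)) = -2 + (1366 + T)/(p + (T*p/960 - 3*T)) = -2 + (1366 + T)/(p + (-3*T + T*p/960)) = -2 + (1366 + T)/(p - 3*T + T*p/960))
1/o(111, -18*20) = 1/(2*(655680 - (-17280)*20 + 3360*111 - 1*111*(-18*20))/(-2880*111 + 960*(-18*20) + 111*(-18*20))) = 1/(2*(655680 - 960*(-360) + 372960 - 1*111*(-360))/(-319680 + 960*(-360) + 111*(-360))) = 1/(2*(655680 + 345600 + 372960 + 39960)/(-319680 - 345600 - 39960)) = 1/(2*1414200/(-705240)) = 1/(2*(-1/705240)*1414200) = 1/(-23570/5877) = -5877/23570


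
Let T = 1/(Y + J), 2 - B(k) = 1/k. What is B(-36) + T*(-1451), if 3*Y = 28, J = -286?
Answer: 108649/14940 ≈ 7.2724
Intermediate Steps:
Y = 28/3 (Y = (⅓)*28 = 28/3 ≈ 9.3333)
B(k) = 2 - 1/k
T = -3/830 (T = 1/(28/3 - 286) = 1/(-830/3) = -3/830 ≈ -0.0036145)
B(-36) + T*(-1451) = (2 - 1/(-36)) - 3/830*(-1451) = (2 - 1*(-1/36)) + 4353/830 = (2 + 1/36) + 4353/830 = 73/36 + 4353/830 = 108649/14940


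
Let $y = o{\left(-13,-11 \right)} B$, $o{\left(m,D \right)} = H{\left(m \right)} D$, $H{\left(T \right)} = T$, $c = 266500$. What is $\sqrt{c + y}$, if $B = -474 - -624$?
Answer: $5 \sqrt{11518} \approx 536.61$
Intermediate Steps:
$o{\left(m,D \right)} = D m$ ($o{\left(m,D \right)} = m D = D m$)
$B = 150$ ($B = -474 + 624 = 150$)
$y = 21450$ ($y = \left(-11\right) \left(-13\right) 150 = 143 \cdot 150 = 21450$)
$\sqrt{c + y} = \sqrt{266500 + 21450} = \sqrt{287950} = 5 \sqrt{11518}$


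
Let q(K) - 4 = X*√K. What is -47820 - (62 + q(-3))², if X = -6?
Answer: -52068 + 792*I*√3 ≈ -52068.0 + 1371.8*I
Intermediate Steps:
q(K) = 4 - 6*√K
-47820 - (62 + q(-3))² = -47820 - (62 + (4 - 6*I*√3))² = -47820 - (66 - 6*I*√3)²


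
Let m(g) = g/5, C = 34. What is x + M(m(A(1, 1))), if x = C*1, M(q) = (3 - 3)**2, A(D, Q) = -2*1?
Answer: 34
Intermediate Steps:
A(D, Q) = -2
m(g) = g/5 (m(g) = g*(1/5) = g/5)
M(q) = 0 (M(q) = 0**2 = 0)
x = 34 (x = 34*1 = 34)
x + M(m(A(1, 1))) = 34 + 0 = 34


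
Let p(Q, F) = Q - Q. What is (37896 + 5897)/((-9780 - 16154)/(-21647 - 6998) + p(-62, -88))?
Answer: 1254450485/25934 ≈ 48371.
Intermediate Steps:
p(Q, F) = 0
(37896 + 5897)/((-9780 - 16154)/(-21647 - 6998) + p(-62, -88)) = (37896 + 5897)/((-9780 - 16154)/(-21647 - 6998) + 0) = 43793/(-25934/(-28645) + 0) = 43793/(-25934*(-1/28645) + 0) = 43793/(25934/28645 + 0) = 43793/(25934/28645) = 43793*(28645/25934) = 1254450485/25934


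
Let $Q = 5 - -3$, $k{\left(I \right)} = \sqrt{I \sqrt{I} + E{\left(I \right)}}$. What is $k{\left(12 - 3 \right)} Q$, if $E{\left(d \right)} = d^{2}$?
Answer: $48 \sqrt{3} \approx 83.138$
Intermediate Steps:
$k{\left(I \right)} = \sqrt{I^{2} + I^{\frac{3}{2}}}$ ($k{\left(I \right)} = \sqrt{I \sqrt{I} + I^{2}} = \sqrt{I^{\frac{3}{2}} + I^{2}} = \sqrt{I^{2} + I^{\frac{3}{2}}}$)
$Q = 8$ ($Q = 5 + 3 = 8$)
$k{\left(12 - 3 \right)} Q = \sqrt{\left(12 - 3\right)^{2} + \left(12 - 3\right)^{\frac{3}{2}}} \cdot 8 = \sqrt{9^{2} + 9^{\frac{3}{2}}} \cdot 8 = \sqrt{81 + 27} \cdot 8 = \sqrt{108} \cdot 8 = 6 \sqrt{3} \cdot 8 = 48 \sqrt{3}$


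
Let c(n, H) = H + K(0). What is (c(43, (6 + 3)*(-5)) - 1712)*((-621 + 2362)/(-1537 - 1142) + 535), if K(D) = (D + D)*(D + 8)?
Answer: -2515187668/2679 ≈ -9.3885e+5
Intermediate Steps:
K(D) = 2*D*(8 + D) (K(D) = (2*D)*(8 + D) = 2*D*(8 + D))
c(n, H) = H (c(n, H) = H + 2*0*(8 + 0) = H + 2*0*8 = H + 0 = H)
(c(43, (6 + 3)*(-5)) - 1712)*((-621 + 2362)/(-1537 - 1142) + 535) = ((6 + 3)*(-5) - 1712)*((-621 + 2362)/(-1537 - 1142) + 535) = (9*(-5) - 1712)*(1741/(-2679) + 535) = (-45 - 1712)*(1741*(-1/2679) + 535) = -1757*(-1741/2679 + 535) = -1757*1431524/2679 = -2515187668/2679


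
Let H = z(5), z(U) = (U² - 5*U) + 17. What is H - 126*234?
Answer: -29467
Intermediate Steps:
z(U) = 17 + U² - 5*U
H = 17 (H = 17 + 5² - 5*5 = 17 + 25 - 25 = 17)
H - 126*234 = 17 - 126*234 = 17 - 29484 = -29467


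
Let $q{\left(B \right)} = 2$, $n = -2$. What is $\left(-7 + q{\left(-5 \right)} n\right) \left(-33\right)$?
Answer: $363$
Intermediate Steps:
$\left(-7 + q{\left(-5 \right)} n\right) \left(-33\right) = \left(-7 + 2 \left(-2\right)\right) \left(-33\right) = \left(-7 - 4\right) \left(-33\right) = \left(-11\right) \left(-33\right) = 363$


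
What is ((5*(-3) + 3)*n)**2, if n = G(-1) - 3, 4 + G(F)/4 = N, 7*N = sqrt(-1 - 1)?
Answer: 2542608/49 - 21888*I*sqrt(2)/7 ≈ 51890.0 - 4422.0*I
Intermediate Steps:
N = I*sqrt(2)/7 (N = sqrt(-1 - 1)/7 = sqrt(-2)/7 = (I*sqrt(2))/7 = I*sqrt(2)/7 ≈ 0.20203*I)
G(F) = -16 + 4*I*sqrt(2)/7 (G(F) = -16 + 4*(I*sqrt(2)/7) = -16 + 4*I*sqrt(2)/7)
n = -19 + 4*I*sqrt(2)/7 (n = (-16 + 4*I*sqrt(2)/7) - 3 = -19 + 4*I*sqrt(2)/7 ≈ -19.0 + 0.80812*I)
((5*(-3) + 3)*n)**2 = ((5*(-3) + 3)*(-19 + 4*I*sqrt(2)/7))**2 = ((-15 + 3)*(-19 + 4*I*sqrt(2)/7))**2 = (-12*(-19 + 4*I*sqrt(2)/7))**2 = (228 - 48*I*sqrt(2)/7)**2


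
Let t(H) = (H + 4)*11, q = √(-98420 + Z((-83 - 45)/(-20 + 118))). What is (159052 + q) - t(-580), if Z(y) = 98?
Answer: 165388 + I*√98322 ≈ 1.6539e+5 + 313.56*I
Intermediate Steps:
q = I*√98322 (q = √(-98420 + 98) = √(-98322) = I*√98322 ≈ 313.56*I)
t(H) = 44 + 11*H (t(H) = (4 + H)*11 = 44 + 11*H)
(159052 + q) - t(-580) = (159052 + I*√98322) - (44 + 11*(-580)) = (159052 + I*√98322) - (44 - 6380) = (159052 + I*√98322) - 1*(-6336) = (159052 + I*√98322) + 6336 = 165388 + I*√98322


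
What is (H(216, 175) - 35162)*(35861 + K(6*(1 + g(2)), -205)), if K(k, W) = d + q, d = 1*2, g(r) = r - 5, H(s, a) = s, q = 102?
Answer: -1256832890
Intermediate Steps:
g(r) = -5 + r
d = 2
K(k, W) = 104 (K(k, W) = 2 + 102 = 104)
(H(216, 175) - 35162)*(35861 + K(6*(1 + g(2)), -205)) = (216 - 35162)*(35861 + 104) = -34946*35965 = -1256832890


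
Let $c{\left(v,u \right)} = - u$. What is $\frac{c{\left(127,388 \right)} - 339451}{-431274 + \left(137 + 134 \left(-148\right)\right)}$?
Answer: $\frac{339839}{450969} \approx 0.75358$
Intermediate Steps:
$\frac{c{\left(127,388 \right)} - 339451}{-431274 + \left(137 + 134 \left(-148\right)\right)} = \frac{\left(-1\right) 388 - 339451}{-431274 + \left(137 + 134 \left(-148\right)\right)} = \frac{-388 - 339451}{-431274 + \left(137 - 19832\right)} = - \frac{339839}{-431274 - 19695} = - \frac{339839}{-450969} = \left(-339839\right) \left(- \frac{1}{450969}\right) = \frac{339839}{450969}$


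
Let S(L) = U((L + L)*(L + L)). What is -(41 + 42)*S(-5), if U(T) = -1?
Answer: 83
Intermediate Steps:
S(L) = -1
-(41 + 42)*S(-5) = -(41 + 42)*(-1) = -83*(-1) = -1*(-83) = 83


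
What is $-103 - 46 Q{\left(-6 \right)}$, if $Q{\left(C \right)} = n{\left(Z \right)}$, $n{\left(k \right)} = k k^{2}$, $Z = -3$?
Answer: $1139$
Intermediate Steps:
$n{\left(k \right)} = k^{3}$
$Q{\left(C \right)} = -27$ ($Q{\left(C \right)} = \left(-3\right)^{3} = -27$)
$-103 - 46 Q{\left(-6 \right)} = -103 - -1242 = -103 + 1242 = 1139$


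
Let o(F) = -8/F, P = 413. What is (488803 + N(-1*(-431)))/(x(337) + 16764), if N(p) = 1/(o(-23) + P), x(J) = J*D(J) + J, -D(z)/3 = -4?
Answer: 4647050144/201025515 ≈ 23.117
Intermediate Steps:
D(z) = 12 (D(z) = -3*(-4) = 12)
x(J) = 13*J (x(J) = J*12 + J = 12*J + J = 13*J)
N(p) = 23/9507 (N(p) = 1/(-8/(-23) + 413) = 1/(-8*(-1/23) + 413) = 1/(8/23 + 413) = 1/(9507/23) = 23/9507)
(488803 + N(-1*(-431)))/(x(337) + 16764) = (488803 + 23/9507)/(13*337 + 16764) = 4647050144/(9507*(4381 + 16764)) = (4647050144/9507)/21145 = (4647050144/9507)*(1/21145) = 4647050144/201025515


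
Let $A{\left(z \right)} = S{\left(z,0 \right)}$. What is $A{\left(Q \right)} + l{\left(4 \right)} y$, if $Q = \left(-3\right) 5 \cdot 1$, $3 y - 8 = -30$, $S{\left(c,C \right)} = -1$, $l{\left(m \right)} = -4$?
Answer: $\frac{85}{3} \approx 28.333$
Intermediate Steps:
$y = - \frac{22}{3}$ ($y = \frac{8}{3} + \frac{1}{3} \left(-30\right) = \frac{8}{3} - 10 = - \frac{22}{3} \approx -7.3333$)
$Q = -15$ ($Q = \left(-15\right) 1 = -15$)
$A{\left(z \right)} = -1$
$A{\left(Q \right)} + l{\left(4 \right)} y = -1 - - \frac{88}{3} = -1 + \frac{88}{3} = \frac{85}{3}$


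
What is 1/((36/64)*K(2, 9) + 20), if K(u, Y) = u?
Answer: 8/169 ≈ 0.047337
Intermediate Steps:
1/((36/64)*K(2, 9) + 20) = 1/((36/64)*2 + 20) = 1/((36*(1/64))*2 + 20) = 1/((9/16)*2 + 20) = 1/(9/8 + 20) = 1/(169/8) = 8/169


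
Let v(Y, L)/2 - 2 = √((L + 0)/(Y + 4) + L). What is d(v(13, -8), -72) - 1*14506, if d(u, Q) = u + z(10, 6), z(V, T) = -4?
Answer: -14506 + 24*I*√17/17 ≈ -14506.0 + 5.8209*I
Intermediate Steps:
v(Y, L) = 4 + 2*√(L + L/(4 + Y)) (v(Y, L) = 4 + 2*√((L + 0)/(Y + 4) + L) = 4 + 2*√(L/(4 + Y) + L) = 4 + 2*√(L + L/(4 + Y)))
d(u, Q) = -4 + u (d(u, Q) = u - 4 = -4 + u)
d(v(13, -8), -72) - 1*14506 = (-4 + (4 + 2*√(-8*(5 + 13)/(4 + 13)))) - 1*14506 = (-4 + (4 + 2*√(-8*18/17))) - 14506 = (-4 + (4 + 2*√(-8*1/17*18))) - 14506 = (-4 + (4 + 2*√(-144/17))) - 14506 = (-4 + (4 + 2*(12*I*√17/17))) - 14506 = (-4 + (4 + 24*I*√17/17)) - 14506 = 24*I*√17/17 - 14506 = -14506 + 24*I*√17/17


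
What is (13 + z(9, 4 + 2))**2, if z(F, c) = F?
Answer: 484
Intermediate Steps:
(13 + z(9, 4 + 2))**2 = (13 + 9)**2 = 22**2 = 484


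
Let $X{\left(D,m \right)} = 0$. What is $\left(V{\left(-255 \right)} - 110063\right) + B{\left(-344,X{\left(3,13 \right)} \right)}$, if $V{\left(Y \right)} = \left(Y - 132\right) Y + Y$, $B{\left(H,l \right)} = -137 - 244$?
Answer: $-12014$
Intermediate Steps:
$B{\left(H,l \right)} = -381$ ($B{\left(H,l \right)} = -137 - 244 = -381$)
$V{\left(Y \right)} = Y + Y \left(-132 + Y\right)$ ($V{\left(Y \right)} = \left(-132 + Y\right) Y + Y = Y \left(-132 + Y\right) + Y = Y + Y \left(-132 + Y\right)$)
$\left(V{\left(-255 \right)} - 110063\right) + B{\left(-344,X{\left(3,13 \right)} \right)} = \left(- 255 \left(-131 - 255\right) - 110063\right) - 381 = \left(\left(-255\right) \left(-386\right) - 110063\right) - 381 = \left(98430 - 110063\right) - 381 = -11633 - 381 = -12014$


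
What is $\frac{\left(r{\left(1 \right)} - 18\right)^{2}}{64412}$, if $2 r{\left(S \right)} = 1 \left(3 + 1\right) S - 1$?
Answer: $\frac{1089}{257648} \approx 0.0042267$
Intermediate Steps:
$r{\left(S \right)} = - \frac{1}{2} + 2 S$ ($r{\left(S \right)} = \frac{1 \left(3 + 1\right) S - 1}{2} = \frac{1 \cdot 4 S - 1}{2} = \frac{4 S - 1}{2} = \frac{-1 + 4 S}{2} = - \frac{1}{2} + 2 S$)
$\frac{\left(r{\left(1 \right)} - 18\right)^{2}}{64412} = \frac{\left(\left(- \frac{1}{2} + 2 \cdot 1\right) - 18\right)^{2}}{64412} = \left(\left(- \frac{1}{2} + 2\right) - 18\right)^{2} \cdot \frac{1}{64412} = \left(\frac{3}{2} - 18\right)^{2} \cdot \frac{1}{64412} = \left(- \frac{33}{2}\right)^{2} \cdot \frac{1}{64412} = \frac{1089}{4} \cdot \frac{1}{64412} = \frac{1089}{257648}$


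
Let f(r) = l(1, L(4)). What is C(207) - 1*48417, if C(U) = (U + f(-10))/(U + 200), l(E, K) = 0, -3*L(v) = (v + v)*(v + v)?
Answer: -19705512/407 ≈ -48417.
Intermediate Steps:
L(v) = -4*v²/3 (L(v) = -(v + v)*(v + v)/3 = -2*v*2*v/3 = -4*v²/3)
f(r) = 0
C(U) = U/(200 + U) (C(U) = (U + 0)/(U + 200) = U/(200 + U))
C(207) - 1*48417 = 207/(200 + 207) - 1*48417 = 207/407 - 48417 = -19705512/407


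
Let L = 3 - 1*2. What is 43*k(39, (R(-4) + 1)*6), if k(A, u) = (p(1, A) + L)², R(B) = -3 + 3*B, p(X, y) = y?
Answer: 68800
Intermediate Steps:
L = 1 (L = 3 - 2 = 1)
k(A, u) = (1 + A)² (k(A, u) = (A + 1)² = (1 + A)²)
43*k(39, (R(-4) + 1)*6) = 43*(1 + 39)² = 43*40² = 43*1600 = 68800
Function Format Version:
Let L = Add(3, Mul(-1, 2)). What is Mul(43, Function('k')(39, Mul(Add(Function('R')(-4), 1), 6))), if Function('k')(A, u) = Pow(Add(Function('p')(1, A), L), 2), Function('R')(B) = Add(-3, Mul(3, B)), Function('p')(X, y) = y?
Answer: 68800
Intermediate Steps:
L = 1 (L = Add(3, -2) = 1)
Function('k')(A, u) = Pow(Add(1, A), 2) (Function('k')(A, u) = Pow(Add(A, 1), 2) = Pow(Add(1, A), 2))
Mul(43, Function('k')(39, Mul(Add(Function('R')(-4), 1), 6))) = Mul(43, Pow(Add(1, 39), 2)) = Mul(43, Pow(40, 2)) = Mul(43, 1600) = 68800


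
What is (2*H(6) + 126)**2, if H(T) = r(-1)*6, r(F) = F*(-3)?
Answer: 26244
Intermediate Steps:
r(F) = -3*F
H(T) = 18 (H(T) = -3*(-1)*6 = 3*6 = 18)
(2*H(6) + 126)**2 = (2*18 + 126)**2 = (36 + 126)**2 = 162**2 = 26244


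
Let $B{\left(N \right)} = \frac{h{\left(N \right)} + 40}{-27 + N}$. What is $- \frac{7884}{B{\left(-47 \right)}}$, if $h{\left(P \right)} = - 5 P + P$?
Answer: $\frac{48618}{19} \approx 2558.8$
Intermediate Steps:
$h{\left(P \right)} = - 4 P$
$B{\left(N \right)} = \frac{40 - 4 N}{-27 + N}$ ($B{\left(N \right)} = \frac{- 4 N + 40}{-27 + N} = \frac{40 - 4 N}{-27 + N}$)
$- \frac{7884}{B{\left(-47 \right)}} = - \frac{7884}{4 \frac{1}{-27 - 47} \left(10 - -47\right)} = - \frac{7884}{4 \frac{1}{-74} \left(10 + 47\right)} = - \frac{7884}{4 \left(- \frac{1}{74}\right) 57} = - \frac{7884}{- \frac{114}{37}} = \left(-7884\right) \left(- \frac{37}{114}\right) = \frac{48618}{19}$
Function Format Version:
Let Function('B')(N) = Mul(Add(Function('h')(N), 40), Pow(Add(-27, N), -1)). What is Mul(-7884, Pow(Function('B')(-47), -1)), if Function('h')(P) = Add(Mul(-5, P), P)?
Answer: Rational(48618, 19) ≈ 2558.8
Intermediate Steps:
Function('h')(P) = Mul(-4, P)
Function('B')(N) = Mul(Pow(Add(-27, N), -1), Add(40, Mul(-4, N))) (Function('B')(N) = Mul(Add(Mul(-4, N), 40), Pow(Add(-27, N), -1)) = Mul(Add(40, Mul(-4, N)), Pow(Add(-27, N), -1)) = Mul(Pow(Add(-27, N), -1), Add(40, Mul(-4, N))))
Mul(-7884, Pow(Function('B')(-47), -1)) = Mul(-7884, Pow(Mul(4, Pow(Add(-27, -47), -1), Add(10, Mul(-1, -47))), -1)) = Mul(-7884, Pow(Mul(4, Pow(-74, -1), Add(10, 47)), -1)) = Mul(-7884, Pow(Mul(4, Rational(-1, 74), 57), -1)) = Mul(-7884, Pow(Rational(-114, 37), -1)) = Mul(-7884, Rational(-37, 114)) = Rational(48618, 19)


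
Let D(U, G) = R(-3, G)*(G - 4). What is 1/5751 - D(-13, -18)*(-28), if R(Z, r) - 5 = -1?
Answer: -14170463/5751 ≈ -2464.0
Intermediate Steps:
R(Z, r) = 4 (R(Z, r) = 5 - 1 = 4)
D(U, G) = -16 + 4*G (D(U, G) = 4*(G - 4) = 4*(-4 + G) = -16 + 4*G)
1/5751 - D(-13, -18)*(-28) = 1/5751 - (-16 + 4*(-18))*(-28) = 1/5751 - (-16 - 72)*(-28) = 1/5751 - (-88)*(-28) = 1/5751 - 1*2464 = 1/5751 - 2464 = -14170463/5751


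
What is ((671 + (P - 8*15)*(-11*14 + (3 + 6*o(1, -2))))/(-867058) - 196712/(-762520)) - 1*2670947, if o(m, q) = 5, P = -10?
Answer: -220736744594778843/82643633270 ≈ -2.6709e+6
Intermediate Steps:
((671 + (P - 8*15)*(-11*14 + (3 + 6*o(1, -2))))/(-867058) - 196712/(-762520)) - 1*2670947 = ((671 + (-10 - 8*15)*(-11*14 + (3 + 6*5)))/(-867058) - 196712/(-762520)) - 1*2670947 = ((671 + (-10 - 120)*(-154 + (3 + 30)))*(-1/867058) - 196712*(-1/762520)) - 2670947 = ((671 - 130*(-154 + 33))*(-1/867058) + 24589/95315) - 2670947 = ((671 - 130*(-121))*(-1/867058) + 24589/95315) - 2670947 = ((671 + 15730)*(-1/867058) + 24589/95315) - 2670947 = (16401*(-1/867058) + 24589/95315) - 2670947 = (-16401/867058 + 24589/95315) - 2670947 = 19756827847/82643633270 - 2670947 = -220736744594778843/82643633270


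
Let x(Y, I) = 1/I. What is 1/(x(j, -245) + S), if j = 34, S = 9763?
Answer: 245/2391934 ≈ 0.00010243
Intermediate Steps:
1/(x(j, -245) + S) = 1/(1/(-245) + 9763) = 1/(-1/245 + 9763) = 1/(2391934/245) = 245/2391934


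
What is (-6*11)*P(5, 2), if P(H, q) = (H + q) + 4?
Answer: -726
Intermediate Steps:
P(H, q) = 4 + H + q
(-6*11)*P(5, 2) = (-6*11)*(4 + 5 + 2) = -66*11 = -726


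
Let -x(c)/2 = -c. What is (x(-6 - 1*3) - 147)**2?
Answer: 27225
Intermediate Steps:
x(c) = 2*c (x(c) = -(-2)*c = 2*c)
(x(-6 - 1*3) - 147)**2 = (2*(-6 - 1*3) - 147)**2 = (2*(-6 - 3) - 147)**2 = (2*(-9) - 147)**2 = (-18 - 147)**2 = (-165)**2 = 27225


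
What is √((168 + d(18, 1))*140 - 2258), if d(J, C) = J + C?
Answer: 3*√2658 ≈ 154.67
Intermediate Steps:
d(J, C) = C + J
√((168 + d(18, 1))*140 - 2258) = √((168 + (1 + 18))*140 - 2258) = √((168 + 19)*140 - 2258) = √(187*140 - 2258) = √(26180 - 2258) = √23922 = 3*√2658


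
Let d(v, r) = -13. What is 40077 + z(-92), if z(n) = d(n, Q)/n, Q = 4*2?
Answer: 3687097/92 ≈ 40077.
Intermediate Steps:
Q = 8
z(n) = -13/n
40077 + z(-92) = 40077 - 13/(-92) = 40077 - 13*(-1/92) = 40077 + 13/92 = 3687097/92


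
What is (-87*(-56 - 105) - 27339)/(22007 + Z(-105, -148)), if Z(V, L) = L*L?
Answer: -4444/14637 ≈ -0.30361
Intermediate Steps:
Z(V, L) = L²
(-87*(-56 - 105) - 27339)/(22007 + Z(-105, -148)) = (-87*(-56 - 105) - 27339)/(22007 + (-148)²) = (-87*(-161) - 27339)/(22007 + 21904) = (14007 - 27339)/43911 = -13332*1/43911 = -4444/14637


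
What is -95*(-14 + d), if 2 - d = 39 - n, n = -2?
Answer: 5035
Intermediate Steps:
d = -39 (d = 2 - (39 - 1*(-2)) = 2 - (39 + 2) = 2 - 1*41 = 2 - 41 = -39)
-95*(-14 + d) = -95*(-14 - 39) = -95*(-53) = 5035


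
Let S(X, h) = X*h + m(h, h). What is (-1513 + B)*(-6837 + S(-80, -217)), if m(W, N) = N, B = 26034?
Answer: 252713426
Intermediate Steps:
S(X, h) = h + X*h (S(X, h) = X*h + h = h + X*h)
(-1513 + B)*(-6837 + S(-80, -217)) = (-1513 + 26034)*(-6837 - 217*(1 - 80)) = 24521*(-6837 - 217*(-79)) = 24521*(-6837 + 17143) = 24521*10306 = 252713426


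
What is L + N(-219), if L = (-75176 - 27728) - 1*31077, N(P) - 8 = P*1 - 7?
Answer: -134199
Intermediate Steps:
N(P) = 1 + P (N(P) = 8 + (P*1 - 7) = 8 + (P - 7) = 8 + (-7 + P) = 1 + P)
L = -133981 (L = -102904 - 31077 = -133981)
L + N(-219) = -133981 + (1 - 219) = -133981 - 218 = -134199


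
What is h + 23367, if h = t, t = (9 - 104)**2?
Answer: 32392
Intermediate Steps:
t = 9025 (t = (-95)**2 = 9025)
h = 9025
h + 23367 = 9025 + 23367 = 32392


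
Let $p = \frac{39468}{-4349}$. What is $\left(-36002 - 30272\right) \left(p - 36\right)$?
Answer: $\frac{12991824768}{4349} \approx 2.9873 \cdot 10^{6}$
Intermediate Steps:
$p = - \frac{39468}{4349}$ ($p = 39468 \left(- \frac{1}{4349}\right) = - \frac{39468}{4349} \approx -9.0752$)
$\left(-36002 - 30272\right) \left(p - 36\right) = \left(-36002 - 30272\right) \left(- \frac{39468}{4349} - 36\right) = \left(-66274\right) \left(- \frac{196032}{4349}\right) = \frac{12991824768}{4349}$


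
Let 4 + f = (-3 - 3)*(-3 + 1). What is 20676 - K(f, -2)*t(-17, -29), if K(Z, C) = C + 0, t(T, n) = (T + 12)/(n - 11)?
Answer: 82705/4 ≈ 20676.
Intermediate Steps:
t(T, n) = (12 + T)/(-11 + n)
f = 8 (f = -4 + (-3 - 3)*(-3 + 1) = -4 - 6*(-2) = -4 + 12 = 8)
K(Z, C) = C
20676 - K(f, -2)*t(-17, -29) = 20676 - (-2)*(12 - 17)/(-11 - 29) = 20676 - (-2)*-5/(-40) = 20676 - (-2)*(-1/40*(-5)) = 20676 - (-2)/8 = 20676 - 1*(-¼) = 20676 + ¼ = 82705/4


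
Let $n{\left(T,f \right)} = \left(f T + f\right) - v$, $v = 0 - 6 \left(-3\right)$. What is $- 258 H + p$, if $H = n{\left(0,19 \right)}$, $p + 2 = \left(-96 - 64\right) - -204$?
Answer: $-216$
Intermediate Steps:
$v = 18$ ($v = 0 - -18 = 0 + 18 = 18$)
$p = 42$ ($p = -2 - -44 = -2 + \left(-160 + 204\right) = -2 + 44 = 42$)
$n{\left(T,f \right)} = -18 + f + T f$ ($n{\left(T,f \right)} = \left(f T + f\right) - 18 = \left(T f + f\right) - 18 = \left(f + T f\right) - 18 = -18 + f + T f$)
$H = 1$ ($H = -18 + 19 + 0 \cdot 19 = -18 + 19 + 0 = 1$)
$- 258 H + p = \left(-258\right) 1 + 42 = -258 + 42 = -216$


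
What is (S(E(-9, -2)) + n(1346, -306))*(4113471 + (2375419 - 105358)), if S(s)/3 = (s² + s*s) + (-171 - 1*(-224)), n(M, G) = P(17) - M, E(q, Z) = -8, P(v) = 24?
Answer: -4972771428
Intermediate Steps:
n(M, G) = 24 - M
S(s) = 159 + 6*s² (S(s) = 3*((s² + s*s) + (-171 - 1*(-224))) = 3*((s² + s²) + (-171 + 224)) = 3*(2*s² + 53) = 3*(53 + 2*s²) = 159 + 6*s²)
(S(E(-9, -2)) + n(1346, -306))*(4113471 + (2375419 - 105358)) = ((159 + 6*(-8)²) + (24 - 1*1346))*(4113471 + (2375419 - 105358)) = ((159 + 6*64) + (24 - 1346))*(4113471 + 2270061) = ((159 + 384) - 1322)*6383532 = (543 - 1322)*6383532 = -779*6383532 = -4972771428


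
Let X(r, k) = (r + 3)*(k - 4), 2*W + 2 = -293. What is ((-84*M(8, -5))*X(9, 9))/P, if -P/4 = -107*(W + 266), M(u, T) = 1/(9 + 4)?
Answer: -840/109889 ≈ -0.0076441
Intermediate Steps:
W = -295/2 (W = -1 + (1/2)*(-293) = -1 - 293/2 = -295/2 ≈ -147.50)
M(u, T) = 1/13
X(r, k) = (-4 + k)*(3 + r) (X(r, k) = (3 + r)*(-4 + k) = (-4 + k)*(3 + r))
P = 50718 (P = -(-428)*(-295/2 + 266) = -(-428)*237/2 = -4*(-25359/2) = 50718)
((-84*M(8, -5))*X(9, 9))/P = ((-84*1/13)*(-12 - 4*9 + 3*9 + 9*9))/50718 = -84*(-12 - 36 + 27 + 81)/13*(1/50718) = -84/13*60*(1/50718) = -5040/13*1/50718 = -840/109889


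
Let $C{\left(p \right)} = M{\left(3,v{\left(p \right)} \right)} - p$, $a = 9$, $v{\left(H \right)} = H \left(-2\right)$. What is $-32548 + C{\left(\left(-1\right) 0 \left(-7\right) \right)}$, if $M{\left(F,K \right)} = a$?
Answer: $-32539$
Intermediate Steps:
$v{\left(H \right)} = - 2 H$
$M{\left(F,K \right)} = 9$
$C{\left(p \right)} = 9 - p$
$-32548 + C{\left(\left(-1\right) 0 \left(-7\right) \right)} = -32548 + \left(9 - \left(-1\right) 0 \left(-7\right)\right) = -32548 + \left(9 - 0 \left(-7\right)\right) = -32548 + \left(9 - 0\right) = -32548 + \left(9 + 0\right) = -32548 + 9 = -32539$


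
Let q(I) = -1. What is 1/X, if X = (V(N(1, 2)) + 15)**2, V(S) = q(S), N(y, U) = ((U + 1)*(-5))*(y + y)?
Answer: 1/196 ≈ 0.0051020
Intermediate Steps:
N(y, U) = 2*y*(-5 - 5*U) (N(y, U) = ((1 + U)*(-5))*(2*y) = (-5 - 5*U)*(2*y) = 2*y*(-5 - 5*U))
V(S) = -1
X = 196 (X = (-1 + 15)**2 = 14**2 = 196)
1/X = 1/196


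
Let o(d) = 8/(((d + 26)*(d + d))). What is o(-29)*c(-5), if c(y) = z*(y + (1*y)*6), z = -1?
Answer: 140/87 ≈ 1.6092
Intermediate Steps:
c(y) = -7*y (c(y) = -(y + (1*y)*6) = -(y + y*6) = -(y + 6*y) = -7*y)
o(d) = 4/(d*(26 + d)) (o(d) = 8/(((26 + d)*(2*d))) = 8/((2*d*(26 + d))) = 8*(1/(2*d*(26 + d))) = 4/(d*(26 + d)))
o(-29)*c(-5) = (4/(-29*(26 - 29)))*(-7*(-5)) = (4*(-1/29)/(-3))*35 = (4*(-1/29)*(-⅓))*35 = (4/87)*35 = 140/87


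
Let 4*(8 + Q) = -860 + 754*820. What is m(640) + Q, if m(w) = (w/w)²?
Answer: 154348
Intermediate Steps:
m(w) = 1 (m(w) = 1² = 1)
Q = 154347 (Q = -8 + (-860 + 754*820)/4 = -8 + (-860 + 618280)/4 = -8 + (¼)*617420 = -8 + 154355 = 154347)
m(640) + Q = 1 + 154347 = 154348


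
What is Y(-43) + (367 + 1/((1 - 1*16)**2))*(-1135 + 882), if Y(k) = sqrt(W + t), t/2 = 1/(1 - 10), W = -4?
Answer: -20891728/225 + I*sqrt(38)/3 ≈ -92852.0 + 2.0548*I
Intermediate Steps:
t = -2/9 (t = 2/(1 - 10) = 2/(-9) = 2*(-1/9) = -2/9 ≈ -0.22222)
Y(k) = I*sqrt(38)/3 (Y(k) = sqrt(-4 - 2/9) = sqrt(-38/9) = I*sqrt(38)/3)
Y(-43) + (367 + 1/((1 - 1*16)**2))*(-1135 + 882) = I*sqrt(38)/3 + (367 + 1/((1 - 1*16)**2))*(-1135 + 882) = I*sqrt(38)/3 + (367 + 1/((1 - 16)**2))*(-253) = I*sqrt(38)/3 + (367 + 1/((-15)**2))*(-253) = I*sqrt(38)/3 + (367 + 1/225)*(-253) = I*sqrt(38)/3 + (82576/225)*(-253) = I*sqrt(38)/3 - 20891728/225 = -20891728/225 + I*sqrt(38)/3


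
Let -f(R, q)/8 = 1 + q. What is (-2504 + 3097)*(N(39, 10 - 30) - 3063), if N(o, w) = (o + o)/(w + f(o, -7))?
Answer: -25405899/14 ≈ -1.8147e+6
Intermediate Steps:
f(R, q) = -8 - 8*q (f(R, q) = -8*(1 + q) = -8 - 8*q)
N(o, w) = 2*o/(48 + w) (N(o, w) = (o + o)/(w + (-8 - 8*(-7))) = (2*o)/(w + (-8 + 56)) = (2*o)/(w + 48) = (2*o)/(48 + w) = 2*o/(48 + w))
(-2504 + 3097)*(N(39, 10 - 30) - 3063) = (-2504 + 3097)*(2*39/(48 + (10 - 30)) - 3063) = 593*(2*39/(48 - 20) - 3063) = 593*(2*39/28 - 3063) = 593*(2*39*(1/28) - 3063) = 593*(39/14 - 3063) = 593*(-42843/14) = -25405899/14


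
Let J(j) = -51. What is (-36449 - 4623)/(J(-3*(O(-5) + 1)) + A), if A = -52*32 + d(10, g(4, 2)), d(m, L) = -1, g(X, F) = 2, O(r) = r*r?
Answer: 10268/429 ≈ 23.935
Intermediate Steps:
O(r) = r**2
A = -1665 (A = -52*32 - 1 = -1664 - 1 = -1665)
(-36449 - 4623)/(J(-3*(O(-5) + 1)) + A) = (-36449 - 4623)/(-51 - 1665) = -41072/(-1716) = -41072*(-1/1716) = 10268/429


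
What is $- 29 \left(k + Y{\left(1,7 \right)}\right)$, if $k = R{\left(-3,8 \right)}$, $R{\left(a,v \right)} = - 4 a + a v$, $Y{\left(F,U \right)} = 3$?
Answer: $261$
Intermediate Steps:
$k = -12$ ($k = - 3 \left(-4 + 8\right) = \left(-3\right) 4 = -12$)
$- 29 \left(k + Y{\left(1,7 \right)}\right) = - 29 \left(-12 + 3\right) = \left(-29\right) \left(-9\right) = 261$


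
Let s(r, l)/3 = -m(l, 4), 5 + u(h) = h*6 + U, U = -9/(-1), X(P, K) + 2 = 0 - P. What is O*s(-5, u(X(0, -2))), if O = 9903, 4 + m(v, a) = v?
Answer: 356508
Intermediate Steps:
m(v, a) = -4 + v
X(P, K) = -2 - P (X(P, K) = -2 + (0 - P) = -2 - P)
U = 9 (U = -9*(-1) = -3*(-3) = 9)
u(h) = 4 + 6*h (u(h) = -5 + (h*6 + 9) = -5 + (6*h + 9) = -5 + (9 + 6*h) = 4 + 6*h)
s(r, l) = 12 - 3*l (s(r, l) = 3*(-(-4 + l)) = 3*(4 - l) = 12 - 3*l)
O*s(-5, u(X(0, -2))) = 9903*(12 - 3*(4 + 6*(-2 - 1*0))) = 9903*(12 - 3*(4 + 6*(-2 + 0))) = 9903*(12 - 3*(4 + 6*(-2))) = 9903*(12 - 3*(4 - 12)) = 9903*(12 - 3*(-8)) = 9903*(12 + 24) = 9903*36 = 356508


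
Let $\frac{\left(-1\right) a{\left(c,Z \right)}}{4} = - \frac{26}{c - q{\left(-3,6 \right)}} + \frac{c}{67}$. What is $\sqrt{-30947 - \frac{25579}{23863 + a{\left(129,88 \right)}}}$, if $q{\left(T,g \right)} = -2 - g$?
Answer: $\frac{2 i \sqrt{370989570511865357299}}{218974753} \approx 175.92 i$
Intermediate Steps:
$a{\left(c,Z \right)} = \frac{104}{8 + c} - \frac{4 c}{67}$ ($a{\left(c,Z \right)} = - 4 \left(- \frac{26}{c - \left(-2 - 6\right)} + \frac{c}{67}\right) = - 4 \left(- \frac{26}{c - \left(-2 - 6\right)} + c \frac{1}{67}\right) = - 4 \left(- \frac{26}{c - -8} + \frac{c}{67}\right) = - 4 \left(- \frac{26}{c + 8} + \frac{c}{67}\right) = - 4 \left(- \frac{26}{8 + c} + \frac{c}{67}\right) = \frac{104}{8 + c} - \frac{4 c}{67}$)
$\sqrt{-30947 - \frac{25579}{23863 + a{\left(129,88 \right)}}} = \sqrt{-30947 - \frac{25579}{23863 + \frac{4 \left(1742 - 129^{2} - 1032\right)}{67 \left(8 + 129\right)}}} = \sqrt{-30947 - \frac{25579}{23863 + \frac{4 \left(1742 - 16641 - 1032\right)}{67 \cdot 137}}} = \sqrt{-30947 - \frac{25579}{23863 + \frac{4}{67} \cdot \frac{1}{137} \left(1742 - 16641 - 1032\right)}} = \sqrt{-30947 - \frac{25579}{23863 + \frac{4}{67} \cdot \frac{1}{137} \left(-15931\right)}} = \sqrt{-30947 - \frac{25579}{23863 - \frac{63724}{9179}}} = \sqrt{-30947 - \frac{25579}{\frac{218974753}{9179}}} = \sqrt{-30947 - \frac{234789641}{218974753}} = \sqrt{- \frac{6776846470732}{218974753}} = \frac{2 i \sqrt{370989570511865357299}}{218974753}$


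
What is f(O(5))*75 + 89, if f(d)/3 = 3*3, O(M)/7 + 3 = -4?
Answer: 2114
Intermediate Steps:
O(M) = -49 (O(M) = -21 + 7*(-4) = -21 - 28 = -49)
f(d) = 27 (f(d) = 3*(3*3) = 3*9 = 27)
f(O(5))*75 + 89 = 27*75 + 89 = 2025 + 89 = 2114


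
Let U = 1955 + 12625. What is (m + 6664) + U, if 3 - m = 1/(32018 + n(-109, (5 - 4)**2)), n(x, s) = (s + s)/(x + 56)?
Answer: 36055139091/1696952 ≈ 21247.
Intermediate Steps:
U = 14580
n(x, s) = 2*s/(56 + x) (n(x, s) = (2*s)/(56 + x) = 2*s/(56 + x))
m = 5090803/1696952 (m = 3 - 1/(32018 + 2*(5 - 4)**2/(56 - 109)) = 3 - 1/(32018 + 2*1**2/(-53)) = 3 - 1/(32018 + 2*1*(-1/53)) = 3 - 1/(32018 - 2/53) = 3 - 1/1696952/53 = 3 - 1*53/1696952 = 3 - 53/1696952 = 5090803/1696952 ≈ 3.0000)
(m + 6664) + U = (5090803/1696952 + 6664) + 14580 = 11313578931/1696952 + 14580 = 36055139091/1696952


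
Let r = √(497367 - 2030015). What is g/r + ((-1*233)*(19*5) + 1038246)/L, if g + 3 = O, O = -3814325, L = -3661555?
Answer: -1016111/3661555 + 953582*I*√383162/191581 ≈ -0.27751 + 3081.0*I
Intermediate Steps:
g = -3814328 (g = -3 - 3814325 = -3814328)
r = 2*I*√383162 (r = √(-1532648) = 2*I*√383162 ≈ 1238.0*I)
g/r + ((-1*233)*(19*5) + 1038246)/L = -3814328*(-I*√383162/766324) + ((-1*233)*(19*5) + 1038246)/(-3661555) = -(-953582)*I*√383162/191581 + (-233*95 + 1038246)*(-1/3661555) = 953582*I*√383162/191581 + (-22135 + 1038246)*(-1/3661555) = 953582*I*√383162/191581 + 1016111*(-1/3661555) = 953582*I*√383162/191581 - 1016111/3661555 = -1016111/3661555 + 953582*I*√383162/191581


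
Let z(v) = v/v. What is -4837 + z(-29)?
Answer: -4836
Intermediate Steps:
z(v) = 1
-4837 + z(-29) = -4837 + 1 = -4836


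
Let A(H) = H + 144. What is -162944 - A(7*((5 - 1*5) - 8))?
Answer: -163032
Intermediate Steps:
A(H) = 144 + H
-162944 - A(7*((5 - 1*5) - 8)) = -162944 - (144 + 7*((5 - 1*5) - 8)) = -162944 - (144 + 7*((5 - 5) - 8)) = -162944 - (144 + 7*(0 - 8)) = -162944 - (144 + 7*(-8)) = -162944 - (144 - 56) = -162944 - 1*88 = -162944 - 88 = -163032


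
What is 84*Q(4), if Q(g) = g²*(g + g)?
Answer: 10752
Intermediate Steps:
Q(g) = 2*g³ (Q(g) = g²*(2*g) = 2*g³)
84*Q(4) = 84*(2*4³) = 84*(2*64) = 84*128 = 10752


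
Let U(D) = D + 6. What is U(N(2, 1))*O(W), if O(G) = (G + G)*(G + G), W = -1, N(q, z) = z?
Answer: 28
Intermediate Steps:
U(D) = 6 + D
O(G) = 4*G² (O(G) = (2*G)*(2*G) = 4*G²)
U(N(2, 1))*O(W) = (6 + 1)*(4*(-1)²) = 7*(4*1) = 7*4 = 28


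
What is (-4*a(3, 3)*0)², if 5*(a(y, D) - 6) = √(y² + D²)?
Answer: 0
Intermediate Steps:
a(y, D) = 6 + √(D² + y²)/5 (a(y, D) = 6 + √(y² + D²)/5 = 6 + √(D² + y²)/5)
(-4*a(3, 3)*0)² = (-4*(6 + √(3² + 3²)/5)*0)² = (-4*(6 + √(9 + 9)/5)*0)² = (-4*(6 + √18/5)*0)² = (-4*(6 + (3*√2)/5)*0)² = (-4*(6 + 3*√2/5)*0)² = ((-24 - 12*√2/5)*0)² = 0² = 0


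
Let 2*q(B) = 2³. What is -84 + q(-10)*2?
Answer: -76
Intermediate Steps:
q(B) = 4 (q(B) = (½)*2³ = (½)*8 = 4)
-84 + q(-10)*2 = -84 + 4*2 = -84 + 8 = -76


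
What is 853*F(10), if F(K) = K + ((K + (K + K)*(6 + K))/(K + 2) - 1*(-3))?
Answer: 69093/2 ≈ 34547.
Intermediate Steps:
F(K) = 3 + K + (K + 2*K*(6 + K))/(2 + K) (F(K) = K + ((K + (2*K)*(6 + K))/(2 + K) + 3) = K + ((K + 2*K*(6 + K))/(2 + K) + 3) = K + (3 + (K + 2*K*(6 + K))/(2 + K)) = 3 + K + (K + 2*K*(6 + K))/(2 + K))
853*F(10) = 853*(3*(2 + 10**2 + 6*10)/(2 + 10)) = 853*(3*(2 + 100 + 60)/12) = 853*(3*(1/12)*162) = 853*(81/2) = 69093/2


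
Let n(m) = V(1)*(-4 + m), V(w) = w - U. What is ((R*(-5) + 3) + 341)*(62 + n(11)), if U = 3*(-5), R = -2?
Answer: 61596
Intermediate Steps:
U = -15
V(w) = 15 + w (V(w) = w - 1*(-15) = w + 15 = 15 + w)
n(m) = -64 + 16*m (n(m) = (15 + 1)*(-4 + m) = 16*(-4 + m) = -64 + 16*m)
((R*(-5) + 3) + 341)*(62 + n(11)) = ((-2*(-5) + 3) + 341)*(62 + (-64 + 16*11)) = ((10 + 3) + 341)*(62 + (-64 + 176)) = (13 + 341)*(62 + 112) = 354*174 = 61596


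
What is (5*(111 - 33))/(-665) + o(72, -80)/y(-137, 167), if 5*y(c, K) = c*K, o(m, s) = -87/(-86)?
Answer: -153530187/261690002 ≈ -0.58669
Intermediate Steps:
o(m, s) = 87/86 (o(m, s) = -87*(-1/86) = 87/86)
y(c, K) = K*c/5 (y(c, K) = (c*K)/5 = (K*c)/5 = K*c/5)
(5*(111 - 33))/(-665) + o(72, -80)/y(-137, 167) = (5*(111 - 33))/(-665) + 87/(86*(((⅕)*167*(-137)))) = (5*78)*(-1/665) + 87/(86*(-22879/5)) = 390*(-1/665) + (87/86)*(-5/22879) = -78/133 - 435/1967594 = -153530187/261690002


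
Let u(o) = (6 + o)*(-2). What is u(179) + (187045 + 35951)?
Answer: 222626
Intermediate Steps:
u(o) = -12 - 2*o
u(179) + (187045 + 35951) = (-12 - 2*179) + (187045 + 35951) = (-12 - 358) + 222996 = -370 + 222996 = 222626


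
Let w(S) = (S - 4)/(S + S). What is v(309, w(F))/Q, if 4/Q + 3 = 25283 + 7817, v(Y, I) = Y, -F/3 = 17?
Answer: 10226973/4 ≈ 2.5567e+6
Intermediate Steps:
F = -51 (F = -3*17 = -51)
w(S) = (-4 + S)/(2*S) (w(S) = (-4 + S)/((2*S)) = (-4 + S)*(1/(2*S)) = (-4 + S)/(2*S))
Q = 4/33097 (Q = 4/(-3 + (25283 + 7817)) = 4/(-3 + 33100) = 4/33097 ≈ 0.00012086)
v(309, w(F))/Q = 309/(4/33097) = 309*(33097/4) = 10226973/4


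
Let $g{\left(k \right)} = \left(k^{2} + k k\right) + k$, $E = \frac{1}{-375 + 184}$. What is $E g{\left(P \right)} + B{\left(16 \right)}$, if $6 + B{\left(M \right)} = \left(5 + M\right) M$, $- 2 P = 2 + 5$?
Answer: $\frac{63009}{191} \approx 329.89$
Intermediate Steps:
$E = - \frac{1}{191}$ ($E = \frac{1}{-191} = - \frac{1}{191} \approx -0.0052356$)
$P = - \frac{7}{2}$ ($P = - \frac{2 + 5}{2} = \left(- \frac{1}{2}\right) 7 = - \frac{7}{2} \approx -3.5$)
$g{\left(k \right)} = k + 2 k^{2}$ ($g{\left(k \right)} = \left(k^{2} + k^{2}\right) + k = 2 k^{2} + k = k + 2 k^{2}$)
$B{\left(M \right)} = -6 + M \left(5 + M\right)$ ($B{\left(M \right)} = -6 + \left(5 + M\right) M = -6 + M \left(5 + M\right)$)
$E g{\left(P \right)} + B{\left(16 \right)} = - \frac{\left(- \frac{7}{2}\right) \left(1 + 2 \left(- \frac{7}{2}\right)\right)}{191} + \left(-6 + 16^{2} + 5 \cdot 16\right) = - \frac{\left(- \frac{7}{2}\right) \left(1 - 7\right)}{191} + \left(-6 + 256 + 80\right) = - \frac{\left(- \frac{7}{2}\right) \left(-6\right)}{191} + 330 = \left(- \frac{1}{191}\right) 21 + 330 = - \frac{21}{191} + 330 = \frac{63009}{191}$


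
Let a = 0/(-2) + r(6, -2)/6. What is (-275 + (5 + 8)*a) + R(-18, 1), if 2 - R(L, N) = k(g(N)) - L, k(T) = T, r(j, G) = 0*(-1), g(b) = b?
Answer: -292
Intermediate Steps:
r(j, G) = 0
a = 0 (a = 0/(-2) + 0/6 = 0*(-½) + 0*(⅙) = 0 + 0 = 0)
R(L, N) = 2 + L - N (R(L, N) = 2 - (N - L) = 2 + (L - N) = 2 + L - N)
(-275 + (5 + 8)*a) + R(-18, 1) = (-275 + (5 + 8)*0) + (2 - 18 - 1*1) = (-275 + 13*0) + (2 - 18 - 1) = (-275 + 0) - 17 = -275 - 17 = -292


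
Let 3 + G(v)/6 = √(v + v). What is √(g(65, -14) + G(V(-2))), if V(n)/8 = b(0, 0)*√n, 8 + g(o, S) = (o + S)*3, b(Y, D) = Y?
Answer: √127 ≈ 11.269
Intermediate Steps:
g(o, S) = -8 + 3*S + 3*o (g(o, S) = -8 + (o + S)*3 = -8 + (S + o)*3 = -8 + (3*S + 3*o) = -8 + 3*S + 3*o)
V(n) = 0 (V(n) = 8*(0*√n) = 8*0 = 0)
G(v) = -18 + 6*√2*√v (G(v) = -18 + 6*√(v + v) = -18 + 6*√(2*v) = -18 + 6*(√2*√v) = -18 + 6*√2*√v)
√(g(65, -14) + G(V(-2))) = √((-8 + 3*(-14) + 3*65) + (-18 + 6*√2*√0)) = √((-8 - 42 + 195) + (-18 + 6*√2*0)) = √(145 + (-18 + 0)) = √(145 - 18) = √127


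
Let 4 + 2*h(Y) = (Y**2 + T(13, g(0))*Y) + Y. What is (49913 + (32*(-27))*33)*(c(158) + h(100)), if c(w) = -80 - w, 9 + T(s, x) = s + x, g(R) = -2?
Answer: 105078910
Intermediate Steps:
T(s, x) = -9 + s + x (T(s, x) = -9 + (s + x) = -9 + s + x)
h(Y) = -2 + Y**2/2 + 3*Y/2 (h(Y) = -2 + ((Y**2 + (-9 + 13 - 2)*Y) + Y)/2 = -2 + ((Y**2 + 2*Y) + Y)/2 = -2 + (Y**2 + 3*Y)/2 = -2 + (Y**2/2 + 3*Y/2) = -2 + Y**2/2 + 3*Y/2)
(49913 + (32*(-27))*33)*(c(158) + h(100)) = (49913 + (32*(-27))*33)*((-80 - 1*158) + (-2 + (1/2)*100**2 + (3/2)*100)) = (49913 - 864*33)*((-80 - 158) + (-2 + (1/2)*10000 + 150)) = (49913 - 28512)*(-238 + (-2 + 5000 + 150)) = 21401*(-238 + 5148) = 21401*4910 = 105078910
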